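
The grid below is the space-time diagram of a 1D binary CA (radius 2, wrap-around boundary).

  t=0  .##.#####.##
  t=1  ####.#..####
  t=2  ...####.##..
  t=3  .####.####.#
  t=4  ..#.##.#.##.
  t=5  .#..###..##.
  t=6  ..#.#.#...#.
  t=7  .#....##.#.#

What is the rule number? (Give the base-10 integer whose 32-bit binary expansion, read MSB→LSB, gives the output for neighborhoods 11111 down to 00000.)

1011987342

  #####|.  b31=0 t=0,i=6
  ####.|.  b30=0 t=0,i=7
  ###.#|#  b29=1 t=0,i=8
  ###..|#  b28=1 t=5,i=6
  ##.##|#  b27=1 t=0,i=0
  ##.#.|#  b26=1 t=1,i=4
  ##..#|.  b25=0 t=5,i=7
  ##...|.  b24=0 t=2,i=10
  #.###|.  b23=0 t=0,i=4
  #.##.|#  b22=1 t=0,i=1
  #.#.#|.  b21=0 t=3,i=11
  #.#..|#  b20=1 t=1,i=5
  #..##|.  b19=0 t=1,i=7
  #..#.|.  b18=0 t=5,i=0
  #...#|.  b17=0 t=4,i=0
  #....|#  b16=1 t=2,i=11
  .####|#  b15=1 t=0,i=5
  .###.|.  b14=0 t=5,i=5
  .##.#|#  b13=1 t=0,i=2
  .##..|#  b12=1 t=2,i=9
  .#.##|.  b11=0 t=3,i=0
  .#.#.|.  b10=0 t=6,i=3
  .#..#|#  b9=1 t=1,i=6
  .#...|#  b8=1 t=6,i=7
  ..###|#  b7=1 t=1,i=8
  ..##.|.  b6=0 t=5,i=9
  ..#.#|.  b5=0 t=4,i=2
  ..#..|.  b4=0 t=5,i=1
  ...##|#  b3=1 t=2,i=2
  ...#.|#  b2=1 t=4,i=1
  ....#|#  b1=1 t=2,i=1
  .....|.  b0=0 t=2,i=0
  bits 00111100010100011011001110001110 = 1011987342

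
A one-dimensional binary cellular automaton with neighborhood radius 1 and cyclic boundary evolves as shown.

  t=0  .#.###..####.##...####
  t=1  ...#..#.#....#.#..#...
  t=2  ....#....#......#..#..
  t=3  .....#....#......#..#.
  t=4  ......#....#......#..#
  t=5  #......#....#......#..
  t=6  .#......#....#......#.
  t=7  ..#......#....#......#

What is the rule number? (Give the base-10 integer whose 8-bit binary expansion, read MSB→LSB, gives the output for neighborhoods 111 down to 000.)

24

  ### -> .   bit 7 = 0  t=0,i=4
  ##. -> .   bit 6 = 0  t=0,i=5
  #.# -> .   bit 5 = 0  t=0,i=0
  #.. -> #   bit 4 = 1  t=0,i=6
  .## -> #   bit 3 = 1  t=0,i=3
  .#. -> .   bit 2 = 0  t=0,i=1
  ..# -> .   bit 1 = 0  t=0,i=7
  ... -> .   bit 0 = 0  t=0,i=16
  bits 00011000 = 24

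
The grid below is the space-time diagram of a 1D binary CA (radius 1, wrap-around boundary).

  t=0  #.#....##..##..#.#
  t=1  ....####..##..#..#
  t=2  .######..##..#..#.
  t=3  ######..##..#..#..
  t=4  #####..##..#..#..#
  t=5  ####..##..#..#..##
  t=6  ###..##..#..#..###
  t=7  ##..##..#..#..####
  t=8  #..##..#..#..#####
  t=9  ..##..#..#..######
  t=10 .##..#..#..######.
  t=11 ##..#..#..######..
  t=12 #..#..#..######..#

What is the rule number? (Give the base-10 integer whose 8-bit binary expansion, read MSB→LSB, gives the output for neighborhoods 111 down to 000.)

139

  nb ###: next=#  (t=1,i=5, bit7=1)
  nb ##.: next=.  (t=0,i=0, bit6=0)
  nb #.#: next=.  (t=0,i=1, bit5=0)
  nb #..: next=.  (t=0,i=3, bit4=0)
  nb .##: next=#  (t=0,i=7, bit3=1)
  nb .#.: next=.  (t=0,i=2, bit2=0)
  nb ..#: next=#  (t=0,i=6, bit1=1)
  nb ...: next=#  (t=0,i=4, bit0=1)
  bits 10001011 = 139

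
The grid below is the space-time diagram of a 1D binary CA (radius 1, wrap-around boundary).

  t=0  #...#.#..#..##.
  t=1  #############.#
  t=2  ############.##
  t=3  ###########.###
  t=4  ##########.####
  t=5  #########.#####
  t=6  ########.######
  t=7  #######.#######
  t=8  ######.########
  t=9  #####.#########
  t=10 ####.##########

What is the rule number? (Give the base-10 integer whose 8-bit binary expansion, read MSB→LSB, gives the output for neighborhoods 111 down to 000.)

  ###|#  b7=1 t=1,i=0
  ##.|.  b6=0 t=0,i=13
  #.#|#  b5=1 t=0,i=5
  #..|#  b4=1 t=0,i=1
  .##|#  b3=1 t=0,i=12
  .#.|#  b2=1 t=0,i=0
  ..#|#  b1=1 t=0,i=3
  ...|#  b0=1 t=0,i=2
  bits 10111111 = 191

191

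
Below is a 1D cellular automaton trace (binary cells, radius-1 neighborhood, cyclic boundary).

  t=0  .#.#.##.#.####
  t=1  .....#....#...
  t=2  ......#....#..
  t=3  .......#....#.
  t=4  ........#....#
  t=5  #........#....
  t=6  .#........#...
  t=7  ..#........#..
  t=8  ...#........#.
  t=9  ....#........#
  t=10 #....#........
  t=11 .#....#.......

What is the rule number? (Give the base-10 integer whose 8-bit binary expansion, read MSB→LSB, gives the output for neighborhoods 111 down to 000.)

24

  [7] ### => .  t=0,i=11
  [6] ##. => .  t=0,i=6
  [5] #.# => .  t=0,i=0
  [4] #.. => #  t=1,i=6
  [3] .## => #  t=0,i=5
  [2] .#. => .  t=0,i=1
  [1] ..# => .  t=1,i=4
  [0] ... => .  t=1,i=0
  bits 00011000 = 24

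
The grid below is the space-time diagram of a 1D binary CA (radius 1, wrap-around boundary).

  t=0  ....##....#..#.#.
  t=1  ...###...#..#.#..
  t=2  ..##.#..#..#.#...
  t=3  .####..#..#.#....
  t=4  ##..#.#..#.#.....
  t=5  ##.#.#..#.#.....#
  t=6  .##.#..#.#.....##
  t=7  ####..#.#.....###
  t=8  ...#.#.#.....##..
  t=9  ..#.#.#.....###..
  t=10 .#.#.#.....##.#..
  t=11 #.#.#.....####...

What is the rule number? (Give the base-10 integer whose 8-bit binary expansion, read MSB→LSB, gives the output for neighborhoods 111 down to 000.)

106

  ### -> .   bit 7 = 0  t=1,i=4
  ##. -> #   bit 6 = 1  t=0,i=5
  #.# -> #   bit 5 = 1  t=0,i=14
  #.. -> .   bit 4 = 0  t=0,i=6
  .## -> #   bit 3 = 1  t=0,i=4
  .#. -> .   bit 2 = 0  t=0,i=10
  ..# -> #   bit 1 = 1  t=0,i=3
  ... -> .   bit 0 = 0  t=0,i=0
  bits 01101010 = 106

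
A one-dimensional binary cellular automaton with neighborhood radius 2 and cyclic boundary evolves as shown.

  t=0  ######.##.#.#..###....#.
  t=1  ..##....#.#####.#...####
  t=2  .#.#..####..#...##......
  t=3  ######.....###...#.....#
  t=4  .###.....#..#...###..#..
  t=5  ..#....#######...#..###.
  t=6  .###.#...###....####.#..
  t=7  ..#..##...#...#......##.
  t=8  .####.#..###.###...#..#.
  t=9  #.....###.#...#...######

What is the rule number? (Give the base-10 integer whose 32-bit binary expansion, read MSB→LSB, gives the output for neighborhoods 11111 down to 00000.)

2151448374

  nb #####: next=#  (t=0,i=2, bit31=1)
  nb ####.: next=.  (t=0,i=4, bit30=0)
  nb ###.#: next=.  (t=0,i=5, bit29=0)
  nb ###..: next=.  (t=0,i=17, bit28=0)
  nb ##.##: next=.  (t=0,i=6, bit27=0)
  nb ##.#.: next=.  (t=0,i=9, bit26=0)
  nb ##..#: next=.  (t=1,i=0, bit25=0)
  nb ##...: next=.  (t=0,i=18, bit24=0)
  nb #.###: next=.  (t=0,i=0, bit23=0)
  nb #.##.: next=.  (t=0,i=7, bit22=0)
  nb #.#.#: next=#  (t=0,i=10, bit21=1)
  nb #.#..: next=#  (t=0,i=12, bit20=1)
  nb #..##: next=#  (t=0,i=14, bit19=1)
  nb #..#.: next=#  (t=2,i=11, bit18=1)
  nb #...#: next=.  (t=1,i=18, bit17=0)
  nb #....: next=.  (t=0,i=19, bit16=0)
  nb .####: next=.  (t=0,i=1, bit15=0)
  nb .###.: next=#  (t=0,i=16, bit14=1)
  nb .##.#: next=#  (t=0,i=8, bit13=1)
  nb .##..: next=#  (t=1,i=3, bit12=1)
  nb .#.##: next=#  (t=0,i=23, bit11=1)
  nb .#.#.: next=#  (t=0,i=11, bit10=1)
  nb .#..#: next=#  (t=0,i=13, bit9=1)
  nb .#...: next=#  (t=1,i=17, bit8=1)
  nb ..###: next=.  (t=0,i=15, bit7=0)
  nb ..##.: next=.  (t=1,i=2, bit6=0)
  nb ..#.#: next=#  (t=0,i=22, bit5=1)
  nb ..#..: next=#  (t=2,i=12, bit4=1)
  nb ...##: next=.  (t=1,i=19, bit3=0)
  nb ...#.: next=#  (t=0,i=21, bit2=1)
  nb ....#: next=#  (t=0,i=20, bit1=1)
  nb .....: next=.  (t=2,i=20, bit0=0)
  bits 10000000001111000111111100110110 = 2151448374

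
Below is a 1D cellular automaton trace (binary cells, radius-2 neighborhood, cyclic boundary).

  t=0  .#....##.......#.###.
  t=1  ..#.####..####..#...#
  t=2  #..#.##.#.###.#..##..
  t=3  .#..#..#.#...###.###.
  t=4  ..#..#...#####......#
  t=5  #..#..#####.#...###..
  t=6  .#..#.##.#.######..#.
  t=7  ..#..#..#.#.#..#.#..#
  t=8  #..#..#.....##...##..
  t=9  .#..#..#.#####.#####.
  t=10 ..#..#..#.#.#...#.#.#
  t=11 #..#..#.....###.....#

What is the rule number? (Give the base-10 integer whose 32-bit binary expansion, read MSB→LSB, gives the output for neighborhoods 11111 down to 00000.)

1175624651

  ##### -> .   bit 31 = 0  t=4,i=11
  ####. -> #   bit 30 = 1  t=1,i=6
  ###.# -> .   bit 29 = 0  t=2,i=12
  ###.. -> .   bit 28 = 0  t=0,i=19
  ##.## -> .   bit 27 = 0  t=3,i=16
  ##.#. -> #   bit 26 = 1  t=2,i=7
  ##..# -> #   bit 25 = 1  t=0,i=20
  ##... -> .   bit 24 = 0  t=0,i=8
  #.### -> .   bit 23 = 0  t=0,i=17
  #.##. -> .   bit 22 = 0  t=2,i=5
  #.#.# -> .   bit 21 = 0  t=2,i=8
  #.#.. -> #   bit 20 = 1  t=2,i=14
  #..## -> .   bit 19 = 0  t=1,i=9
  #..#. -> .   bit 18 = 0  t=0,i=0
  #...# -> #   bit 17 = 1  t=1,i=18
  #.... -> .   bit 16 = 0  t=0,i=3
  .#### -> #   bit 15 = 1  t=1,i=5
  .###. -> .   bit 14 = 0  t=0,i=18
  .##.# -> .   bit 13 = 0  t=2,i=6
  .##.. -> #   bit 12 = 1  t=0,i=7
  .#.## -> #   bit 11 = 1  t=0,i=16
  .#.#. -> .   bit 10 = 0  t=3,i=8
  .#..# -> #   bit 9 = 1  t=1,i=0
  .#... -> #   bit 8 = 1  t=0,i=2
  ..### -> #   bit 7 = 1  t=1,i=10
  ..##. -> #   bit 6 = 1  t=0,i=6
  ..#.# -> .   bit 5 = 0  t=0,i=15
  ..#.. -> .   bit 4 = 0  t=0,i=1
  ...## -> #   bit 3 = 1  t=0,i=5
  ...#. -> .   bit 2 = 0  t=0,i=14
  ....# -> #   bit 1 = 1  t=0,i=4
  ..... -> #   bit 0 = 1  t=0,i=10
  bits 01000110000100101001101111001011 = 1175624651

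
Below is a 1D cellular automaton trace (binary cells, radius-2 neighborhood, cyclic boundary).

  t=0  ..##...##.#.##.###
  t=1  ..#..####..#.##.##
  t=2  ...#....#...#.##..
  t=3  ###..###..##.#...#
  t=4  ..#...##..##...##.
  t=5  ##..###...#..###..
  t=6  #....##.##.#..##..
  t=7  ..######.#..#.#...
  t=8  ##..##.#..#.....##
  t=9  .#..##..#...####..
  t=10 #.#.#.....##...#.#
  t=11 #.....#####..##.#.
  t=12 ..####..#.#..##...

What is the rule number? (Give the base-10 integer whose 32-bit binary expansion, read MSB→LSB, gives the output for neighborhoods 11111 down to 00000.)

  #####|#  b31=1 t=7,i=4
  ####.|.  b30=0 t=1,i=7
  ###.#|#  b29=1 t=7,i=7
  ###..|#  b28=1 t=0,i=17
  ##.##|#  b27=1 t=0,i=14
  ##.#.|.  b26=0 t=0,i=9
  ##..#|.  b25=0 t=0,i=0
  ##...|.  b24=0 t=0,i=4
  #.###|.  b23=0 t=0,i=15
  #.##.|.  b22=0 t=0,i=12
  #.#.#|.  b21=0 t=0,i=10
  #.#..|.  b20=0 t=3,i=13
  #..##|.  b19=0 t=0,i=1
  #..#.|.  b18=0 t=1,i=1
  #...#|#  b17=1 t=0,i=5
  #....|#  b16=1 t=2,i=5
  .####|.  b15=0 t=1,i=6
  .###.|#  b14=1 t=0,i=16
  .##.#|#  b13=1 t=0,i=8
  .##..|.  b12=0 t=0,i=3
  .#.##|#  b11=1 t=0,i=11
  .#.#.|.  b10=0 t=7,i=13
  .#..#|#  b9=1 t=1,i=3
  .#...|.  b8=0 t=2,i=4
  ..###|.  b7=0 t=1,i=5
  ..##.|#  b6=1 t=0,i=2
  ..#.#|.  b5=0 t=1,i=11
  ..#..|.  b4=0 t=1,i=2
  ...##|#  b3=1 t=0,i=6
  ...#.|#  b2=1 t=2,i=2
  ....#|#  b1=1 t=2,i=1
  .....|#  b0=1 t=2,i=0
  bits 10111000000000110110101001001111 = 3087231567

3087231567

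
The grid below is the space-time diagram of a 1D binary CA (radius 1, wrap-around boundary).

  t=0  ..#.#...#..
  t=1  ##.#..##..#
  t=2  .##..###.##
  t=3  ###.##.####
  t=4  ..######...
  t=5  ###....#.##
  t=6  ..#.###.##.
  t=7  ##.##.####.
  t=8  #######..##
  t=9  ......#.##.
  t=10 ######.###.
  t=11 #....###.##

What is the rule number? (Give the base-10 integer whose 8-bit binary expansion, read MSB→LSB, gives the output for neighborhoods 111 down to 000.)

  ###|.  b7=0 t=1,i=0
  ##.|#  b6=1 t=1,i=1
  #.#|#  b5=1 t=0,i=3
  #..|.  b4=0 t=0,i=5
  .##|#  b3=1 t=1,i=6
  .#.|.  b2=0 t=0,i=2
  ..#|#  b1=1 t=0,i=1
  ...|#  b0=1 t=0,i=0
  bits 01101011 = 107

107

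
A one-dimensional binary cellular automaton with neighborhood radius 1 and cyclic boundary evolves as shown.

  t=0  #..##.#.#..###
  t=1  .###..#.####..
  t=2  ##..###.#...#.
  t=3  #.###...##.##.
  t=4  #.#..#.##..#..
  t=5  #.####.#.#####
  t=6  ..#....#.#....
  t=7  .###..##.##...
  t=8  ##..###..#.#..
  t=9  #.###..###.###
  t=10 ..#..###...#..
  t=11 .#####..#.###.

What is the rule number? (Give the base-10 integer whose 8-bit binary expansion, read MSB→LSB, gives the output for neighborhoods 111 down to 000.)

  [7] ### => .  t=0,i=12
  [6] ##. => .  t=0,i=0
  [5] #.# => .  t=0,i=5
  [4] #.. => #  t=0,i=1
  [3] .## => #  t=0,i=3
  [2] .#. => #  t=0,i=6
  [1] ..# => #  t=0,i=2
  [0] ... => .  t=1,i=13
  bits 00011110 = 30

30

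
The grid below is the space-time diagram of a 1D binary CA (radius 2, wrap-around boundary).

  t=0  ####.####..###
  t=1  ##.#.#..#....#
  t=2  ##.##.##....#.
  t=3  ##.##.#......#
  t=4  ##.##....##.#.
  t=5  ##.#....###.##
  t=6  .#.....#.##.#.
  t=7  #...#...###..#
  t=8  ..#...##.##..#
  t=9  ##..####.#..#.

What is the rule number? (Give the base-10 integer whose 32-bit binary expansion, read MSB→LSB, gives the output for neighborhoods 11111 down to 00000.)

2967891529

  nb #####: next=#  (t=0,i=0, bit31=1)
  nb ####.: next=.  (t=0,i=2, bit30=0)
  nb ###.#: next=#  (t=0,i=3, bit29=1)
  nb ###..: next=#  (t=0,i=8, bit28=1)
  nb ##.##: next=.  (t=0,i=4, bit27=0)
  nb ##.#.: next=.  (t=1,i=2, bit26=0)
  nb ##..#: next=.  (t=0,i=9, bit25=0)
  nb ##...: next=.  (t=2,i=8, bit24=0)
  nb #.###: next=#  (t=0,i=5, bit23=1)
  nb #.##.: next=#  (t=2,i=0, bit22=1)
  nb #.#.#: next=#  (t=1,i=3, bit21=1)
  nb #.#..: next=.  (t=1,i=5, bit20=0)
  nb #..##: next=.  (t=0,i=10, bit19=0)
  nb #..#.: next=#  (t=1,i=7, bit18=1)
  nb #...#: next=#  (t=7,i=2, bit17=1)
  nb #....: next=.  (t=1,i=10, bit16=0)
  nb .####: next=.  (t=0,i=6, bit15=0)
  nb .###.: next=#  (t=1,i=0, bit14=1)
  nb .##.#: next=#  (t=2,i=1, bit13=1)
  nb .##..: next=.  (t=2,i=7, bit12=0)
  nb .#.##: next=#  (t=2,i=13, bit11=1)
  nb .#.#.: next=#  (t=1,i=4, bit10=1)
  nb .#..#: next=#  (t=1,i=6, bit9=1)
  nb .#...: next=.  (t=1,i=9, bit8=0)
  nb ..###: next=.  (t=0,i=11, bit7=0)
  nb ..##.: next=#  (t=4,i=9, bit6=1)
  nb ..#.#: next=.  (t=2,i=12, bit5=0)
  nb ..#..: next=.  (t=1,i=8, bit4=0)
  nb ...##: next=#  (t=1,i=12, bit3=1)
  nb ...#.: next=.  (t=2,i=11, bit2=0)
  nb ....#: next=.  (t=1,i=11, bit1=0)
  nb .....: next=#  (t=3,i=9, bit0=1)
  bits 10110000111001100110111001001001 = 2967891529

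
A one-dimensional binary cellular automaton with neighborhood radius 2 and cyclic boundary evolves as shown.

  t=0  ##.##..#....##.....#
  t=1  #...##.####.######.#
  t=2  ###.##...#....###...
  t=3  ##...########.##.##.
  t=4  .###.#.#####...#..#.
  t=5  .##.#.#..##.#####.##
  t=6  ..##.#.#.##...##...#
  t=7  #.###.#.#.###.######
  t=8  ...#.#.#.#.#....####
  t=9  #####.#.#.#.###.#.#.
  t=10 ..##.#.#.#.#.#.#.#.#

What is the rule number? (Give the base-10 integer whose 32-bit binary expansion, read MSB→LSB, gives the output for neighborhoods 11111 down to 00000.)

3338895351

  ##### -> #   bit 31 = 1  t=1,i=14
  ####. -> #   bit 30 = 1  t=1,i=9
  ###.# -> .   bit 29 = 0  t=0,i=1
  ###.. -> .   bit 28 = 0  t=2,i=16
  ##.## -> .   bit 27 = 0  t=0,i=2
  ##.#. -> #   bit 26 = 1  t=4,i=4
  ##..# -> #   bit 25 = 1  t=0,i=5
  ##... -> #   bit 24 = 1  t=0,i=14
  #.### -> .   bit 23 = 0  t=1,i=7
  #.##. -> .   bit 22 = 0  t=0,i=3
  #.#.# -> .   bit 21 = 0  t=4,i=5
  #.#.. -> .   bit 20 = 0  t=5,i=6
  #..## -> .   bit 19 = 0  t=4,i=0
  #..#. -> .   bit 18 = 0  t=0,i=6
  #...# -> #   bit 17 = 1  t=1,i=2
  #.... -> #   bit 16 = 1  t=0,i=9
  .#### -> .   bit 15 = 0  t=1,i=8
  .###. -> #   bit 14 = 1  t=0,i=0
  .##.# -> #   bit 13 = 1  t=1,i=5
  .##.. -> #   bit 12 = 1  t=0,i=4
  .#.## -> #   bit 11 = 1  t=4,i=6
  .#.#. -> #   bit 10 = 1  t=5,i=5
  .#..# -> #   bit 9 = 1  t=4,i=16
  .#... -> #   bit 8 = 1  t=0,i=8
  ..### -> #   bit 7 = 1  t=0,i=19
  ..##. -> #   bit 6 = 1  t=0,i=12
  ..#.# -> #   bit 5 = 1  t=8,i=3
  ..#.. -> #   bit 4 = 1  t=0,i=7
  ...## -> .   bit 3 = 0  t=0,i=11
  ...#. -> #   bit 2 = 1  t=2,i=8
  ....# -> #   bit 1 = 1  t=0,i=10
  ..... -> #   bit 0 = 1  t=0,i=16
  bits 11000111000000110111111111110111 = 3338895351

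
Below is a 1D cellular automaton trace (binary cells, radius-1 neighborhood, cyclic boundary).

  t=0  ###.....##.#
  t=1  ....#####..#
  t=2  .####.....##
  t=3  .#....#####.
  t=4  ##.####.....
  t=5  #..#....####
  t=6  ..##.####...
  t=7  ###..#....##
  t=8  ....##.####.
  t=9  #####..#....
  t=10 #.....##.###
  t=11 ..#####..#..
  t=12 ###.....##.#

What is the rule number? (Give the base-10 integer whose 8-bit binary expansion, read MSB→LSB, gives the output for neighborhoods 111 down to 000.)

  [7] ### => .  t=0,i=0
  [6] ##. => .  t=0,i=2
  [5] #.# => .  t=0,i=10
  [4] #.. => .  t=0,i=3
  [3] .## => #  t=0,i=8
  [2] .#. => #  t=1,i=11
  [1] ..# => #  t=0,i=7
  [0] ... => #  t=0,i=4
  bits 00001111 = 15

15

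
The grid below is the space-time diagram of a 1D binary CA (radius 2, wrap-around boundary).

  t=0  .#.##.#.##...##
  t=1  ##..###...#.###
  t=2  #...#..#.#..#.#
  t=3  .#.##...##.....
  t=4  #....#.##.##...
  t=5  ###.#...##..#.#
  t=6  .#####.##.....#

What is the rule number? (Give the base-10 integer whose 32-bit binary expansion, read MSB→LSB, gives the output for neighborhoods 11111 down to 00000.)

3987809756

  #####|#  b31=1 t=1,i=14
  ####.|#  b30=1 t=1,i=0
  ###.#|#  b29=1 t=5,i=2
  ###..|.  b28=0 t=1,i=1
  ##.##|#  b27=1 t=4,i=9
  ##.#.|#  b26=1 t=0,i=0
  ##..#|.  b25=0 t=1,i=2
  ##...|#  b24=1 t=0,i=10
  #.###|#  b23=1 t=1,i=12
  #.##.|.  b22=0 t=0,i=3
  #.#.#|#  b21=1 t=0,i=1
  #.#..|#  b20=1 t=2,i=9
  #..##|.  b19=0 t=1,i=3
  #..#.|.  b18=0 t=2,i=6
  #...#|.  b17=0 t=0,i=11
  #....|#  b16=1 t=3,i=11
  .####|.  b15=0 t=1,i=13
  .###.|.  b14=0 t=1,i=5
  .##.#|#  b13=1 t=0,i=4
  .##..|.  b12=0 t=0,i=9
  .#.##|.  b11=0 t=0,i=2
  .#.#.|#  b10=1 t=2,i=8
  .#..#|.  b9=0 t=2,i=5
  .#...|#  b8=1 t=4,i=1
  ..###|#  b7=1 t=1,i=4
  ..##.|#  b6=1 t=0,i=13
  ..#.#|.  b5=0 t=1,i=10
  ..#..|#  b4=1 t=2,i=4
  ...##|#  b3=1 t=0,i=12
  ...#.|#  b2=1 t=1,i=9
  ....#|.  b1=0 t=3,i=14
  .....|.  b0=0 t=3,i=12
  bits 11101101101100010010010111011100 = 3987809756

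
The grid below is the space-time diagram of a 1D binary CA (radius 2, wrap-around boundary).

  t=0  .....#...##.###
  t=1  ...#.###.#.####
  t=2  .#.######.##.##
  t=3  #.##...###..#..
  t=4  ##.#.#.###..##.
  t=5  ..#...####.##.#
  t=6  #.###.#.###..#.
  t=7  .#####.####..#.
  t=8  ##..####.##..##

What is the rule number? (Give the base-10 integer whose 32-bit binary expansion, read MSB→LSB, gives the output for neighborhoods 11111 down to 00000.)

2089442290

  #####|.  b31=0 t=2,i=5
  ####.|#  b30=1 t=1,i=13
  ###.#|#  b29=1 t=1,i=7
  ###..|#  b28=1 t=0,i=14
  ##.##|#  b27=1 t=0,i=11
  ##.#.|#  b26=1 t=1,i=8
  ##..#|.  b25=0 t=3,i=10
  ##...|.  b24=0 t=0,i=0
  #.###|#  b23=1 t=0,i=12
  #.##.|.  b22=0 t=2,i=10
  #.#.#|.  b21=0 t=1,i=9
  #.#..|.  b20=0 t=5,i=14
  #..##|#  b19=1 t=4,i=11
  #..#.|.  b18=0 t=3,i=11
  #...#|#  b17=1 t=0,i=7
  #....|.  b16=0 t=0,i=1
  .####|.  b15=0 t=1,i=12
  .###.|#  b14=1 t=0,i=13
  .##.#|.  b13=0 t=0,i=10
  .##..|#  b12=1 t=3,i=3
  .#.##|#  b11=1 t=1,i=4
  .#.#.|.  b10=0 t=4,i=4
  .#..#|#  b9=1 t=3,i=13
  .#...|#  b8=1 t=0,i=6
  ..###|#  b7=1 t=3,i=7
  ..##.|#  b6=1 t=0,i=9
  ..#.#|#  b5=1 t=1,i=3
  ..#..|#  b4=1 t=0,i=5
  ...##|.  b3=0 t=0,i=8
  ...#.|.  b2=0 t=0,i=4
  ....#|#  b1=1 t=0,i=3
  .....|.  b0=0 t=0,i=2
  bits 01111100100010100101101111110010 = 2089442290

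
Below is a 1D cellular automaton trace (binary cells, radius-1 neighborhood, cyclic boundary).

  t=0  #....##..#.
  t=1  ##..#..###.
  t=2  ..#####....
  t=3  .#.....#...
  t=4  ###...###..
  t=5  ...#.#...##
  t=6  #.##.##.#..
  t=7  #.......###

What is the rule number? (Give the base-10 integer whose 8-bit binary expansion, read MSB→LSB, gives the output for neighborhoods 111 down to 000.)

  ###|.  b7=0 t=1,i=8
  ##.|.  b6=0 t=0,i=6
  #.#|.  b5=0 t=0,i=10
  #..|#  b4=1 t=0,i=1
  .##|.  b3=0 t=0,i=5
  .#.|#  b2=1 t=0,i=0
  ..#|#  b1=1 t=0,i=4
  ...|.  b0=0 t=0,i=2
  bits 00010110 = 22

22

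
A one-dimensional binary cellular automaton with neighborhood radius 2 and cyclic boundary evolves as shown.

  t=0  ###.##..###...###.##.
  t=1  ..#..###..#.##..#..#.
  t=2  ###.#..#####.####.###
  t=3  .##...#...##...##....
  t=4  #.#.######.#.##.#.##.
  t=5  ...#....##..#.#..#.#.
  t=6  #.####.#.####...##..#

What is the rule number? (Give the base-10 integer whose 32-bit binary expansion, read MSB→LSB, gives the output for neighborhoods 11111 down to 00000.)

  #####|.  b31=0 t=2,i=0
  ####.|#  b30=1 t=2,i=1
  ###.#|#  b29=1 t=0,i=2
  ###..|#  b28=1 t=0,i=10
  ##.##|.  b27=0 t=0,i=3
  ##.#.|.  b26=0 t=2,i=3
  ##..#|#  b25=1 t=0,i=6
  ##...|.  b24=0 t=0,i=11
  #.###|.  b23=0 t=0,i=0
  #.##.|.  b22=0 t=0,i=4
  #.#.#|.  b21=0 t=4,i=0
  #.#..|.  b20=0 t=2,i=4
  #..##|#  b19=1 t=0,i=7
  #..#.|#  b18=1 t=1,i=9
  #...#|#  b17=1 t=0,i=12
  #....|#  b16=1 t=3,i=18
  .####|.  b15=0 t=2,i=8
  .###.|.  b14=0 t=0,i=1
  .##.#|#  b13=1 t=0,i=19
  .##..|#  b12=1 t=0,i=5
  .#.##|#  b11=1 t=1,i=11
  .#.#.|.  b10=0 t=4,i=1
  .#..#|.  b9=0 t=1,i=3
  .#...|#  b8=1 t=1,i=20
  ..###|.  b7=0 t=0,i=8
  ..##.|.  b6=0 t=3,i=1
  ..#.#|#  b5=1 t=1,i=10
  ..#..|#  b4=1 t=1,i=2
  ...##|#  b3=1 t=0,i=13
  ...#.|#  b2=1 t=1,i=1
  ....#|.  b1=0 t=3,i=20
  .....|#  b0=1 t=3,i=19
  bits 01110010000011110011100100111101 = 1913600317

1913600317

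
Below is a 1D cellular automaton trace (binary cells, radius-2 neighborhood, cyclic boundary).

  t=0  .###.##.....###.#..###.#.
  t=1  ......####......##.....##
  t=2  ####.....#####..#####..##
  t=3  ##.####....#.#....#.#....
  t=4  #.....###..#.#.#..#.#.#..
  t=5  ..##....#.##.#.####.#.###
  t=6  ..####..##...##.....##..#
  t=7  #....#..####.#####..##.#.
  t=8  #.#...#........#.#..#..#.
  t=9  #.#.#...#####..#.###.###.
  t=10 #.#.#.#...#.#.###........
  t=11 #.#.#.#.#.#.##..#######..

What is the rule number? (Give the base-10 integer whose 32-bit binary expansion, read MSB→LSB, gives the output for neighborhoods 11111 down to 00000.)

2436307553

  nb #####: next=#  (t=2,i=0, bit31=1)
  nb ####.: next=.  (t=1,i=8, bit30=0)
  nb ###.#: next=.  (t=0,i=3, bit29=0)
  nb ###..: next=#  (t=1,i=9, bit28=1)
  nb ##.##: next=.  (t=0,i=4, bit27=0)
  nb ##.#.: next=.  (t=0,i=15, bit26=0)
  nb ##..#: next=.  (t=2,i=14, bit25=0)
  nb ##...: next=#  (t=0,i=7, bit24=1)
  nb #.###: next=.  (t=3,i=3, bit23=0)
  nb #.##.: next=.  (t=0,i=5, bit22=0)
  nb #.#.#: next=#  (t=4,i=13, bit21=1)
  nb #.#..: next=#  (t=0,i=16, bit20=1)
  nb #..##: next=.  (t=0,i=0, bit19=0)
  nb #..#.: next=#  (t=4,i=10, bit18=1)
  nb #...#: next=#  (t=6,i=11, bit17=1)
  nb #....: next=#  (t=0,i=8, bit16=1)
  nb .####: next=.  (t=1,i=7, bit15=0)
  nb .###.: next=.  (t=0,i=2, bit14=0)
  nb .##.#: next=.  (t=3,i=1, bit13=0)
  nb .##..: next=#  (t=0,i=6, bit12=1)
  nb .#.##: next=#  (t=5,i=9, bit11=1)
  nb .#.#.: next=.  (t=3,i=12, bit10=0)
  nb .#..#: next=#  (t=0,i=17, bit9=1)
  nb .#...: next=.  (t=3,i=14, bit8=0)
  nb ..###: next=.  (t=0,i=1, bit7=0)
  nb ..##.: next=#  (t=1,i=16, bit6=1)
  nb ..#.#: next=#  (t=3,i=11, bit5=1)
  nb ..#..: next=.  (t=4,i=0, bit4=0)
  nb ...##: next=.  (t=0,i=11, bit3=0)
  nb ...#.: next=.  (t=3,i=10, bit2=0)
  nb ....#: next=.  (t=0,i=10, bit1=0)
  nb .....: next=#  (t=0,i=9, bit0=1)
  bits 10010001001101110001101001100001 = 2436307553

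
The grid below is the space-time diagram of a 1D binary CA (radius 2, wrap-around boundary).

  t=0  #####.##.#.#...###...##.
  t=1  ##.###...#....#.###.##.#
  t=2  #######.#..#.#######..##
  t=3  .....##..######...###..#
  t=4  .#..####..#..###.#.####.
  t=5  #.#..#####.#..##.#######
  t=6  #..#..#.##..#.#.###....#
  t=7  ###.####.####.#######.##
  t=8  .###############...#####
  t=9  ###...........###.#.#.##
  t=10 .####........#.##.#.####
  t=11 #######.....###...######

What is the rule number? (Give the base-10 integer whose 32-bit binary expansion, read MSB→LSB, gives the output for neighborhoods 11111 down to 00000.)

2074466924

  [31] ##### => .  t=0,i=2
  [30] ####. => #  t=0,i=3
  [29] ###.# => #  t=0,i=4
  [28] ###.. => #  t=0,i=17
  [27] ##.## => #  t=0,i=5
  [26] ##.#. => .  t=0,i=8
  [25] ##..# => #  t=2,i=20
  [24] ##... => #  t=0,i=18
  [23] #.### => #  t=0,i=0
  [22] #.##. => .  t=0,i=6
  [21] #.#.# => #  t=0,i=9
  [20] #.#.. => .  t=0,i=11
  [19] #..## => .  t=2,i=21
  [18] #..#. => #  t=2,i=10
  [17] #...# => .  t=0,i=13
  [16] #.... => #  t=1,i=11
  [15] .#### => #  t=0,i=1
  [14] .###. => #  t=0,i=16
  [13] .##.# => .  t=0,i=7
  [12] .##.. => #  t=3,i=6
  [11] .#.## => #  t=1,i=15
  [10] .#.#. => .  t=0,i=10
  [9] .#..# => #  t=2,i=9
  [8] .#... => .  t=0,i=12
  [7] ..### => .  t=0,i=15
  [6] ..##. => #  t=0,i=21
  [5] ..#.# => #  t=1,i=14
  [4] ..#.. => .  t=1,i=9
  [3] ...## => #  t=0,i=14
  [2] ...#. => #  t=1,i=8
  [1] ....# => .  t=1,i=12
  [0] ..... => .  t=3,i=2
  bits 01111011101001011101101001101100 = 2074466924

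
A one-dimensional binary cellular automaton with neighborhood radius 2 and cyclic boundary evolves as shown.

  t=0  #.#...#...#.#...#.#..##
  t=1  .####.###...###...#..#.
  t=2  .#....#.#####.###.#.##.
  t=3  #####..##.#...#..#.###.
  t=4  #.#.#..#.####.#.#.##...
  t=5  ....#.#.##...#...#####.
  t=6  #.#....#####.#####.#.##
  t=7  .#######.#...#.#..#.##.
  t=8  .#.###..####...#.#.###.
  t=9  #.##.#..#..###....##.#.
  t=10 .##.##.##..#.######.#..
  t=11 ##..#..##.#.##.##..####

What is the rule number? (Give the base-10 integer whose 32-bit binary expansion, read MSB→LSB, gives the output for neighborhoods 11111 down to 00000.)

  [31] ##### => #  t=2,i=10
  [30] ####. => .  t=1,i=3
  [29] ###.# => .  t=0,i=0
  [28] ###.. => #  t=1,i=8
  [27] ##.## => .  t=1,i=5
  [26] ##.#. => #  t=0,i=1
  [25] ##..# => .  t=2,i=22
  [24] ##... => #  t=1,i=9
  [23] #.### => #  t=1,i=6
  [22] #.##. => #  t=2,i=20
  [21] #.#.# => .  t=2,i=18
  [20] #.#.. => #  t=0,i=2
  [19] #..## => .  t=0,i=20
  [18] #..#. => #  t=1,i=20
  [17] #...# => #  t=0,i=4
  [16] #.... => #  t=2,i=3
  [15] .#### => .  t=1,i=2
  [14] .###. => .  t=0,i=22
  [13] .##.# => .  t=3,i=8
  [12] .##.. => #  t=2,i=21
  [11] .#.## => #  t=2,i=7
  [10] .#.#. => .  t=0,i=11
  [9] .#..# => .  t=0,i=19
  [8] .#... => #  t=0,i=3
  [7] ..### => #  t=0,i=21
  [6] ..##. => #  t=3,i=7
  [5] ..#.# => .  t=0,i=10
  [4] ..#.. => #  t=0,i=6
  [3] ...## => #  t=1,i=11
  [2] ...#. => .  t=0,i=5
  [1] ....# => #  t=2,i=4
  [0] ..... => .  t=5,i=1
  bits 10010101110101110001100111011010 = 2513902042

2513902042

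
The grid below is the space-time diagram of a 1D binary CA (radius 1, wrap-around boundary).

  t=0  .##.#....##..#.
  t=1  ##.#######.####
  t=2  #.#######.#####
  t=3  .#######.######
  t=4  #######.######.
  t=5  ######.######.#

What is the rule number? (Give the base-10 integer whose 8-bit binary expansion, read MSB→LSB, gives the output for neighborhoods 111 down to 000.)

  nb ###: next=#  (t=1,i=0, bit7=1)
  nb ##.: next=.  (t=0,i=2, bit6=0)
  nb #.#: next=#  (t=0,i=3, bit5=1)
  nb #..: next=#  (t=0,i=5, bit4=1)
  nb .##: next=#  (t=0,i=1, bit3=1)
  nb .#.: next=#  (t=0,i=4, bit2=1)
  nb ..#: next=#  (t=0,i=0, bit1=1)
  nb ...: next=#  (t=0,i=6, bit0=1)
  bits 10111111 = 191

191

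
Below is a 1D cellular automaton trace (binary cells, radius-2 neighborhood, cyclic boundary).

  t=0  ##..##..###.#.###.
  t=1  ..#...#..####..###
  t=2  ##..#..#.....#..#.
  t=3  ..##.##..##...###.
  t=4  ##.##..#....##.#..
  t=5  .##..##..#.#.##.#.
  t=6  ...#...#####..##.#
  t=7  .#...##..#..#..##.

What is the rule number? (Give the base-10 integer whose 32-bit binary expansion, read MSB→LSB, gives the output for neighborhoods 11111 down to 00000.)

2921817641

  [31] ##### => #  t=6,i=9
  [30] ####. => .  t=1,i=11
  [29] ###.# => #  t=0,i=10
  [28] ###.. => .  t=1,i=12
  [27] ##.## => #  t=0,i=17
  [26] ##.#. => #  t=0,i=11
  [25] ##..# => #  t=0,i=2
  [24] ##... => .  t=3,i=11
  [23] #.### => .  t=0,i=14
  [22] #.##. => .  t=0,i=0
  [21] #.#.# => #  t=0,i=12
  [20] #.#.. => .  t=4,i=15
  [19] #..## => .  t=0,i=3
  [18] #..#. => #  t=1,i=1
  [17] #...# => #  t=1,i=4
  [16] #.... => #  t=2,i=9
  [15] .#### => .  t=1,i=10
  [14] .###. => #  t=0,i=9
  [13] .##.# => #  t=3,i=3
  [12] .##.. => .  t=0,i=1
  [11] .#.## => .  t=0,i=13
  [10] .#.#. => #  t=5,i=10
  [9] .#..# => #  t=1,i=7
  [8] .#... => .  t=1,i=3
  [7] ..### => .  t=0,i=8
  [6] ..##. => .  t=0,i=4
  [5] ..#.# => #  t=2,i=16
  [4] ..#.. => .  t=1,i=2
  [3] ...## => #  t=3,i=1
  [2] ...#. => .  t=1,i=5
  [1] ....# => .  t=2,i=11
  [0] ..... => #  t=2,i=10
  bits 10101110001001110110011000101001 = 2921817641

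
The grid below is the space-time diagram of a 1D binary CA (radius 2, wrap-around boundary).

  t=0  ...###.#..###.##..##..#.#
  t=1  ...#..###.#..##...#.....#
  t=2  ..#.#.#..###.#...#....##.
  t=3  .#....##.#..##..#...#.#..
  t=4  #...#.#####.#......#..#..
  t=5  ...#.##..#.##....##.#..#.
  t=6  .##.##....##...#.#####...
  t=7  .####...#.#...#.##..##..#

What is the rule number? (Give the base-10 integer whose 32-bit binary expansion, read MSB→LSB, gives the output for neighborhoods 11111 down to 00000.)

1557146310

  [31] ##### => .  t=4,i=8
  [30] ####. => #  t=4,i=9
  [29] ###.# => .  t=0,i=5
  [28] ###.. => #  t=6,i=21
  [27] ##.## => #  t=0,i=13
  [26] ##.#. => #  t=0,i=6
  [25] ##..# => .  t=0,i=16
  [24] ##... => .  t=1,i=15
  [23] #.### => #  t=4,i=6
  [22] #.##. => #  t=0,i=14
  [21] #.#.# => .  t=2,i=4
  [20] #.#.. => #  t=0,i=7
  [19] #..## => .  t=0,i=9
  [18] #..#. => .  t=0,i=21
  [17] #...# => .  t=0,i=1
  [16] #.... => .  t=1,i=20
  [15] .#### => .  t=4,i=7
  [14] .###. => .  t=0,i=4
  [13] .##.# => #  t=3,i=7
  [12] .##.. => .  t=0,i=15
  [11] .#.## => #  t=4,i=5
  [10] .#.#. => .  t=0,i=23
  [9] .#..# => #  t=0,i=8
  [8] .#... => .  t=0,i=0
  [7] ..### => #  t=0,i=3
  [6] ..##. => #  t=0,i=18
  [5] ..#.# => .  t=0,i=22
  [4] ..#.. => .  t=1,i=3
  [3] ...## => .  t=0,i=2
  [2] ...#. => #  t=1,i=2
  [1] ....# => #  t=1,i=22
  [0] ..... => .  t=1,i=21
  bits 01011100110100000010101011000110 = 1557146310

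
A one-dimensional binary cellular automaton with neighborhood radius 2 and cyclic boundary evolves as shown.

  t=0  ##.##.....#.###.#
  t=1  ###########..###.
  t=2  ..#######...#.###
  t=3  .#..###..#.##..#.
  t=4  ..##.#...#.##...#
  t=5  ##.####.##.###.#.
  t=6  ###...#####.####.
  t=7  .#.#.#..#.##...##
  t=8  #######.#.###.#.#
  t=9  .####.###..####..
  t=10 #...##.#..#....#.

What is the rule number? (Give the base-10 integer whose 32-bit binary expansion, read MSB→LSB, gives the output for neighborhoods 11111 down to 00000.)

  [31] ##### => #  t=1,i=2
  [30] ####. => .  t=1,i=9
  [29] ###.# => #  t=0,i=1
  [28] ###.. => .  t=1,i=10
  [27] ##.## => #  t=0,i=2
  [26] ##.#. => #  t=4,i=4
  [25] ##..# => .  t=1,i=11
  [24] ##... => #  t=0,i=5
  [23] #.### => .  t=0,i=12
  [22] #.##. => #  t=0,i=3
  [21] #.#.# => #  t=5,i=15
  [20] #.#.. => #  t=4,i=5
  [19] #..## => #  t=1,i=12
  [18] #..#. => .  t=3,i=0
  [17] #...# => .  t=2,i=10
  [16] #.... => #  t=0,i=6
  [15] .#### => .  t=1,i=1
  [14] .###. => #  t=0,i=0
  [13] .##.# => #  t=4,i=3
  [12] .##.. => #  t=0,i=4
  [11] .#.## => .  t=0,i=11
  [10] .#.#. => #  t=7,i=2
  [9] .#..# => #  t=3,i=2
  [8] .#... => #  t=4,i=6
  [7] ..### => .  t=1,i=13
  [6] ..##. => .  t=4,i=2
  [5] ..#.# => #  t=0,i=10
  [4] ..#.. => .  t=3,i=1
  [3] ...## => #  t=6,i=5
  [2] ...#. => #  t=0,i=9
  [1] ....# => #  t=0,i=8
  [0] ..... => #  t=0,i=7
  bits 10101101011110010111011100101111 = 2910418735

2910418735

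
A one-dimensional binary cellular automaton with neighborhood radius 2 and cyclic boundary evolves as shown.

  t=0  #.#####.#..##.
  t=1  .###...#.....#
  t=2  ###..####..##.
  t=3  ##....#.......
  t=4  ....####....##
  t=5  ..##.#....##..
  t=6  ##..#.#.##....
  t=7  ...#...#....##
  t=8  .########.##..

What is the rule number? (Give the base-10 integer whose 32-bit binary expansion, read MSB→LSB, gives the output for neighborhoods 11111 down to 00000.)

75942174

  [31] ##### => .  t=0,i=4
  [30] ####. => .  t=0,i=5
  [29] ###.# => .  t=0,i=6
  [28] ###.. => .  t=1,i=3
  [27] ##.## => .  t=2,i=13
  [26] ##.#. => #  t=0,i=7
  [25] ##..# => .  t=2,i=3
  [24] ##... => .  t=1,i=4
  [23] #.### => #  t=0,i=2
  [22] #.##. => .  t=6,i=8
  [21] #.#.# => .  t=0,i=0
  [20] #.#.. => .  t=0,i=8
  [19] #..## => .  t=0,i=10
  [18] #..#. => #  t=6,i=3
  [17] #...# => #  t=1,i=5
  [16] #.... => .  t=1,i=9
  [15] .#### => #  t=0,i=3
  [14] .###. => #  t=1,i=2
  [13] .##.# => .  t=0,i=12
  [12] .##.. => .  t=3,i=1
  [11] .#.## => #  t=0,i=1
  [10] .#.#. => .  t=6,i=5
  [9] .#..# => .  t=0,i=9
  [8] .#... => #  t=1,i=8
  [7] ..### => .  t=2,i=5
  [6] ..##. => .  t=0,i=11
  [5] ..#.# => .  t=1,i=13
  [4] ..#.. => #  t=1,i=7
  [3] ...## => #  t=3,i=13
  [2] ...#. => #  t=1,i=6
  [1] ....# => #  t=1,i=11
  [0] ..... => .  t=1,i=10
  bits 00000100100001101100100100011110 = 75942174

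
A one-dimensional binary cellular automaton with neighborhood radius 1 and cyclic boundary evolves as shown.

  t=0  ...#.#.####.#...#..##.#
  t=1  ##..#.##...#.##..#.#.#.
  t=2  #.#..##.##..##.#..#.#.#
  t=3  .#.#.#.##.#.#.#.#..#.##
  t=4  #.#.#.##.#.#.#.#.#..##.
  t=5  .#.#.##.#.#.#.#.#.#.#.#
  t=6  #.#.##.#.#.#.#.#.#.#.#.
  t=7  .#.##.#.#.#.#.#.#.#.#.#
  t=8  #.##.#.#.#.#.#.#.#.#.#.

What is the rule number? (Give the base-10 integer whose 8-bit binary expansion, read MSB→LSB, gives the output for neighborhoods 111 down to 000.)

57

  ###|.  b7=0 t=0,i=8
  ##.|.  b6=0 t=0,i=10
  #.#|#  b5=1 t=0,i=4
  #..|#  b4=1 t=0,i=0
  .##|#  b3=1 t=0,i=7
  .#.|.  b2=0 t=0,i=3
  ..#|.  b1=0 t=0,i=2
  ...|#  b0=1 t=0,i=1
  bits 00111001 = 57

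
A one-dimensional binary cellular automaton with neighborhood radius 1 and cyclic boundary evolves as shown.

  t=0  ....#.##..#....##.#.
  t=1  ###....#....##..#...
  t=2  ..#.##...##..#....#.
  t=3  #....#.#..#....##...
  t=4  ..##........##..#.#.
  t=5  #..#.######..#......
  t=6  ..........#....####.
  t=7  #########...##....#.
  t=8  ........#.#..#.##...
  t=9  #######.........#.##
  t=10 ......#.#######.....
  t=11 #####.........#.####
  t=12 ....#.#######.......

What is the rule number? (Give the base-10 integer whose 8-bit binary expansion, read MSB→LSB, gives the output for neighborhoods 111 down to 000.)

65

  ###|.  b7=0 t=1,i=1
  ##.|#  b6=1 t=0,i=7
  #.#|.  b5=0 t=0,i=5
  #..|.  b4=0 t=0,i=8
  .##|.  b3=0 t=0,i=6
  .#.|.  b2=0 t=0,i=4
  ..#|.  b1=0 t=0,i=3
  ...|#  b0=1 t=0,i=0
  bits 01000001 = 65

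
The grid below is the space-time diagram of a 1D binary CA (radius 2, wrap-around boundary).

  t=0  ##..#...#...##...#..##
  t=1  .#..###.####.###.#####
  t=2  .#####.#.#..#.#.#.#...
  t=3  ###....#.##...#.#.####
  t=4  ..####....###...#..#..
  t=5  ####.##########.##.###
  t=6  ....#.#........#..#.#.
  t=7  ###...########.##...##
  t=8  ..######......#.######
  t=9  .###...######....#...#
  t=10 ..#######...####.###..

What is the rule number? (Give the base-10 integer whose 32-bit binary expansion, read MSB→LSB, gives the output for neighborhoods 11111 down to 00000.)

423351195

  ##### -> .   bit 31 = 0  t=1,i=19
  ####. -> .   bit 30 = 0  t=0,i=0
  ###.# -> .   bit 29 = 0  t=1,i=6
  ###.. -> #   bit 28 = 1  t=0,i=1
  ##.## -> #   bit 27 = 1  t=1,i=7
  ##.#. -> .   bit 26 = 0  t=1,i=0
  ##..# -> .   bit 25 = 0  t=0,i=2
  ##... -> #   bit 24 = 1  t=0,i=14
  #.### -> .   bit 23 = 0  t=1,i=8
  #.##. -> .   bit 22 = 0  t=3,i=9
  #.#.# -> #   bit 21 = 1  t=2,i=7
  #.#.. -> #   bit 20 = 1  t=1,i=1
  #..## -> #   bit 19 = 1  t=0,i=19
  #..#. -> .   bit 18 = 0  t=0,i=3
  #...# -> #   bit 17 = 1  t=0,i=6
  #.... -> #   bit 16 = 1  t=2,i=20
  .#### -> #   bit 15 = 1  t=0,i=21
  .###. -> #   bit 14 = 1  t=1,i=5
  .##.# -> .   bit 13 = 0  t=5,i=17
  .##.. -> #   bit 12 = 1  t=0,i=13
  .#.## -> .   bit 11 = 0  t=3,i=8
  .#.#. -> .   bit 10 = 0  t=2,i=8
  .#..# -> #   bit 9 = 1  t=0,i=18
  .#... -> #   bit 8 = 1  t=0,i=5
  ..### -> #   bit 7 = 1  t=0,i=20
  ..##. -> .   bit 6 = 0  t=0,i=12
  ..#.# -> .   bit 5 = 0  t=2,i=12
  ..#.. -> #   bit 4 = 1  t=0,i=4
  ...## -> #   bit 3 = 1  t=0,i=11
  ...#. -> .   bit 2 = 0  t=0,i=7
  ....# -> #   bit 1 = 1  t=2,i=21
  ..... -> #   bit 0 = 1  t=6,i=1
  bits 00011001001110111101001110011011 = 423351195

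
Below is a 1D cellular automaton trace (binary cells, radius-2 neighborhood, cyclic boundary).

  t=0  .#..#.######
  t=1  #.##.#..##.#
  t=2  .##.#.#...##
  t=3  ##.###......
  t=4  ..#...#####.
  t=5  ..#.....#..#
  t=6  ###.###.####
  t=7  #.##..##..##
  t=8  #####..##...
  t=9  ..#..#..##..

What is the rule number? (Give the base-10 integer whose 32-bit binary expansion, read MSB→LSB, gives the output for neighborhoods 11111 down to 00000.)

  #####|#  b31=1 t=0,i=8
  ####.|.  b30=0 t=0,i=10
  ###.#|#  b29=1 t=0,i=11
  ###..|.  b28=0 t=3,i=5
  ##.##|#  b27=1 t=1,i=1
  ##.#.|#  b26=1 t=0,i=0
  ##..#|#  b25=1 t=7,i=4
  ##...|#  b24=1 t=3,i=6
  #.###|.  b23=0 t=0,i=6
  #.##.|#  b22=1 t=1,i=2
  #.#.#|#  b21=1 t=2,i=4
  #.#..|.  b20=0 t=0,i=1
  #..##|.  b19=0 t=1,i=7
  #..#.|#  b18=1 t=0,i=3
  #...#|.  b17=0 t=2,i=8
  #....|#  b16=1 t=3,i=7
  .####|.  b15=0 t=0,i=7
  .###.|.  b14=0 t=3,i=4
  .##.#|.  b13=0 t=1,i=0
  .##..|#  b12=1 t=7,i=3
  .#.##|#  b11=1 t=0,i=5
  .#.#.|#  b10=1 t=2,i=5
  .#..#|#  b9=1 t=0,i=2
  .#...|.  b8=0 t=2,i=7
  ..###|.  b7=0 t=4,i=6
  ..##.|.  b6=0 t=1,i=8
  ..#.#|.  b5=0 t=0,i=4
  ..#..|#  b4=1 t=4,i=2
  ...##|.  b3=0 t=2,i=9
  ...#.|.  b2=0 t=4,i=1
  ....#|#  b1=1 t=3,i=10
  .....|#  b0=1 t=3,i=8
  bits 10101111011001010001111000010011 = 2942639635

2942639635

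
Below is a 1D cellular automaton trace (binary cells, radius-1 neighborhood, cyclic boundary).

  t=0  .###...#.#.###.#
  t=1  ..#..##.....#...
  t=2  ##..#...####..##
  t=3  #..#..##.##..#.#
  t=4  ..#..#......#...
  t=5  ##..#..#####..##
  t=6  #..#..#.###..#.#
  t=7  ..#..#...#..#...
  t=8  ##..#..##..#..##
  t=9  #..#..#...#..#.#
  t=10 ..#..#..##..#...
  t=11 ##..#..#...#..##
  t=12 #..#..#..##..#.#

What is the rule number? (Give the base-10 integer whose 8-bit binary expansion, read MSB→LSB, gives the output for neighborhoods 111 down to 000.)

  [7] ### => #  t=0,i=2
  [6] ##. => .  t=0,i=3
  [5] #.# => .  t=0,i=0
  [4] #.. => .  t=0,i=4
  [3] .## => .  t=0,i=1
  [2] .#. => .  t=0,i=7
  [1] ..# => #  t=0,i=6
  [0] ... => #  t=0,i=5
  bits 10000011 = 131

131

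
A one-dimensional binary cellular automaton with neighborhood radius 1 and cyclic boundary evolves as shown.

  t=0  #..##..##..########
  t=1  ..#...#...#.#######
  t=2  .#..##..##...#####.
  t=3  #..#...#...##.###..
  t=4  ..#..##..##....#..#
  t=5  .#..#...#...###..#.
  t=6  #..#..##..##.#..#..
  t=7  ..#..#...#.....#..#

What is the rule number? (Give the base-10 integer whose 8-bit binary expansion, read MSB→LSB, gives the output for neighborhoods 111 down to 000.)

  ###|#  b7=1 t=0,i=12
  ##.|.  b6=0 t=0,i=0
  #.#|.  b5=0 t=1,i=11
  #..|.  b4=0 t=0,i=1
  .##|.  b3=0 t=0,i=3
  .#.|.  b2=0 t=1,i=2
  ..#|#  b1=1 t=0,i=2
  ...|#  b0=1 t=1,i=4
  bits 10000011 = 131

131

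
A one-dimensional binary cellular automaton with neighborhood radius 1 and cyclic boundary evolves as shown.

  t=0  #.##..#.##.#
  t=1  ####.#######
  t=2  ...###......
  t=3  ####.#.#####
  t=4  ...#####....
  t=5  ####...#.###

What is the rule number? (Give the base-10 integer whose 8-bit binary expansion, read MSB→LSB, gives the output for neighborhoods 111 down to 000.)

111

  ###|.  b7=0 t=1,i=0
  ##.|#  b6=1 t=0,i=0
  #.#|#  b5=1 t=0,i=1
  #..|.  b4=0 t=0,i=4
  .##|#  b3=1 t=0,i=2
  .#.|#  b2=1 t=0,i=6
  ..#|#  b1=1 t=0,i=5
  ...|#  b0=1 t=2,i=0
  bits 01101111 = 111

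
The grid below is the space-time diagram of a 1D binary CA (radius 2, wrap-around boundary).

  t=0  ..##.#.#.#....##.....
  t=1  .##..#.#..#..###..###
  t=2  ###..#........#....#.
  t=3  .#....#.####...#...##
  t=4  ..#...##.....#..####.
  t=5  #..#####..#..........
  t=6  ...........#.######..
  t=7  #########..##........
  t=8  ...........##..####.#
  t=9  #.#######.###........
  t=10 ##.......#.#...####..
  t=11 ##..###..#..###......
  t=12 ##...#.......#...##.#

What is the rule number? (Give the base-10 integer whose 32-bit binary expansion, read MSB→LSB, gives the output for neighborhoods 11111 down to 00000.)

  [31] ##### => .  t=5,i=5
  [30] ####. => .  t=3,i=10
  [29] ###.# => .  t=1,i=20
  [28] ###.. => .  t=1,i=15
  [27] ##.## => #  t=1,i=0
  [26] ##.#. => .  t=0,i=4
  [25] ##..# => .  t=1,i=3
  [24] ##... => .  t=0,i=16
  [23] #.### => .  t=2,i=0
  [22] #.##. => #  t=1,i=1
  [21] #.#.# => #  t=0,i=5
  [20] #.#.. => .  t=0,i=9
  [19] #..## => .  t=1,i=12
  [18] #..#. => .  t=1,i=4
  [17] #...# => #  t=3,i=13
  [16] #.... => .  t=0,i=11
  [15] .#### => .  t=3,i=9
  [14] .###. => #  t=1,i=14
  [13] .##.# => .  t=0,i=3
  [12] .##.. => #  t=0,i=15
  [11] .#.## => #  t=2,i=20
  [10] .#.#. => .  t=0,i=6
  [9] .#..# => .  t=1,i=8
  [8] .#... => #  t=0,i=10
  [7] ..### => .  t=1,i=13
  [6] ..##. => #  t=0,i=2
  [5] ..#.# => #  t=1,i=5
  [4] ..#.. => .  t=1,i=10
  [3] ...## => #  t=0,i=1
  [2] ...#. => .  t=2,i=13
  [1] ....# => .  t=0,i=0
  [0] ..... => #  t=0,i=18
  bits 00001000011000100101100101101001 = 140663145

140663145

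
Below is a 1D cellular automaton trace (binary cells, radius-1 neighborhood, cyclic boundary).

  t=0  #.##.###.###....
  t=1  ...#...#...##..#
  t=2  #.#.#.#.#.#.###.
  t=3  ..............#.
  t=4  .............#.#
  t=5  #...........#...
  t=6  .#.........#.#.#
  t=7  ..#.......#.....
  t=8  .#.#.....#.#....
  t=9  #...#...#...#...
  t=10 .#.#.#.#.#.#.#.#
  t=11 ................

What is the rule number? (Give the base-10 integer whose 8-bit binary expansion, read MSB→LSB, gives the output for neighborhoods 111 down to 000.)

82

  [7] ### => .  t=0,i=6
  [6] ##. => #  t=0,i=3
  [5] #.# => .  t=0,i=1
  [4] #.. => #  t=0,i=12
  [3] .## => .  t=0,i=2
  [2] .#. => .  t=0,i=0
  [1] ..# => #  t=0,i=15
  [0] ... => .  t=0,i=13
  bits 01010010 = 82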